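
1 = 1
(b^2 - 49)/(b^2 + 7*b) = (b - 7)/b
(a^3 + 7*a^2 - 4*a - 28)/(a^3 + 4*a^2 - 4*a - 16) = (a + 7)/(a + 4)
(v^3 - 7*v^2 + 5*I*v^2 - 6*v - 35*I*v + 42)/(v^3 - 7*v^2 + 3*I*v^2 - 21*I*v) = (v + 2*I)/v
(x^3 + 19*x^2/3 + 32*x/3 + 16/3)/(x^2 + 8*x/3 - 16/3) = (3*x^2 + 7*x + 4)/(3*x - 4)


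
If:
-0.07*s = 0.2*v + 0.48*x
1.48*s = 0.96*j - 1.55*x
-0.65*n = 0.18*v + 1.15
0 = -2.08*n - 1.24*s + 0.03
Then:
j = 0.136225952645209*x + 3.96752450980392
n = 0.571672500640314*x - 1.5197963800905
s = 2.57352941176471 - 0.958934517203108*x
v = -2.06437291897891*x - 0.900735294117647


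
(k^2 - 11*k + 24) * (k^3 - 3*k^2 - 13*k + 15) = k^5 - 14*k^4 + 44*k^3 + 86*k^2 - 477*k + 360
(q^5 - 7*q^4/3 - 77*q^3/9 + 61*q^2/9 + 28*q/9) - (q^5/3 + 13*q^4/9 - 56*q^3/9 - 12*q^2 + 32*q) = 2*q^5/3 - 34*q^4/9 - 7*q^3/3 + 169*q^2/9 - 260*q/9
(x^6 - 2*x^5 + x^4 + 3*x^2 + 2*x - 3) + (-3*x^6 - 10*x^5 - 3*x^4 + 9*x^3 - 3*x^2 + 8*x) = -2*x^6 - 12*x^5 - 2*x^4 + 9*x^3 + 10*x - 3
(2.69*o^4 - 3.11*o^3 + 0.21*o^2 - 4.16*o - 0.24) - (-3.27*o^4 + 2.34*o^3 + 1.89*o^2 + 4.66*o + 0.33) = 5.96*o^4 - 5.45*o^3 - 1.68*o^2 - 8.82*o - 0.57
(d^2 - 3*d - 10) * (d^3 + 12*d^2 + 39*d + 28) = d^5 + 9*d^4 - 7*d^3 - 209*d^2 - 474*d - 280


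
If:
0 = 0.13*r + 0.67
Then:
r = -5.15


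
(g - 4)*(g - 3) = g^2 - 7*g + 12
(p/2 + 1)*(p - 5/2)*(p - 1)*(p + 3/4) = p^4/2 - 3*p^3/8 - 45*p^2/16 + 13*p/16 + 15/8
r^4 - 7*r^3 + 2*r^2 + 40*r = r*(r - 5)*(r - 4)*(r + 2)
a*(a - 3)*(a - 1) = a^3 - 4*a^2 + 3*a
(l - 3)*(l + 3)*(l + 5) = l^3 + 5*l^2 - 9*l - 45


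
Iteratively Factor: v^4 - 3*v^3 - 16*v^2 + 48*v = (v)*(v^3 - 3*v^2 - 16*v + 48) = v*(v + 4)*(v^2 - 7*v + 12) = v*(v - 3)*(v + 4)*(v - 4)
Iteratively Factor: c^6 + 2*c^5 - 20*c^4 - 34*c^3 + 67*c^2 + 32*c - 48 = (c + 3)*(c^5 - c^4 - 17*c^3 + 17*c^2 + 16*c - 16) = (c - 1)*(c + 3)*(c^4 - 17*c^2 + 16) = (c - 1)^2*(c + 3)*(c^3 + c^2 - 16*c - 16) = (c - 1)^2*(c + 3)*(c + 4)*(c^2 - 3*c - 4) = (c - 4)*(c - 1)^2*(c + 3)*(c + 4)*(c + 1)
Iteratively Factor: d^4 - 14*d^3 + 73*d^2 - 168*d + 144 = (d - 4)*(d^3 - 10*d^2 + 33*d - 36) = (d - 4)^2*(d^2 - 6*d + 9) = (d - 4)^2*(d - 3)*(d - 3)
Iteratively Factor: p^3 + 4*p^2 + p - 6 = (p + 3)*(p^2 + p - 2) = (p + 2)*(p + 3)*(p - 1)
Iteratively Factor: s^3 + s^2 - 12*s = (s - 3)*(s^2 + 4*s) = s*(s - 3)*(s + 4)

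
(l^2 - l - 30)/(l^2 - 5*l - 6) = (l + 5)/(l + 1)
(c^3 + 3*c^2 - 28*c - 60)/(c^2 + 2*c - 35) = (c^2 + 8*c + 12)/(c + 7)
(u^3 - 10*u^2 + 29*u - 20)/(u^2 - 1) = (u^2 - 9*u + 20)/(u + 1)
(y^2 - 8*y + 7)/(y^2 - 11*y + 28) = (y - 1)/(y - 4)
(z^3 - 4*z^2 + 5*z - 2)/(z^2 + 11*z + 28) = (z^3 - 4*z^2 + 5*z - 2)/(z^2 + 11*z + 28)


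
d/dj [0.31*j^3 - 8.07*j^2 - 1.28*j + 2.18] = 0.93*j^2 - 16.14*j - 1.28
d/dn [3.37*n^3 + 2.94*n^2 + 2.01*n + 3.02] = 10.11*n^2 + 5.88*n + 2.01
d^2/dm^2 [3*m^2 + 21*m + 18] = 6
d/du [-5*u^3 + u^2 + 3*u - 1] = -15*u^2 + 2*u + 3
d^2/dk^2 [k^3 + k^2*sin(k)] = -k^2*sin(k) + 4*k*cos(k) + 6*k + 2*sin(k)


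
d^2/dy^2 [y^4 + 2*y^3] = 12*y*(y + 1)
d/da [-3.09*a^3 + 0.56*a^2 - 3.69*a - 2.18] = -9.27*a^2 + 1.12*a - 3.69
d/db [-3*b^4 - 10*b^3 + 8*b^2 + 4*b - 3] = -12*b^3 - 30*b^2 + 16*b + 4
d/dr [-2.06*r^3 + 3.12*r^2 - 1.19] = r*(6.24 - 6.18*r)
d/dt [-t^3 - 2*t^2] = t*(-3*t - 4)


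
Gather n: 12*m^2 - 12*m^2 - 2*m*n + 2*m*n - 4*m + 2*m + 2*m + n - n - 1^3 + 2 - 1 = 0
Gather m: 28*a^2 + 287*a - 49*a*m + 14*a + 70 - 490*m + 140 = 28*a^2 + 301*a + m*(-49*a - 490) + 210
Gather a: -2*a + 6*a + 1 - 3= 4*a - 2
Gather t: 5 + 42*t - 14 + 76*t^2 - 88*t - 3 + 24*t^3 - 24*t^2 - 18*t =24*t^3 + 52*t^2 - 64*t - 12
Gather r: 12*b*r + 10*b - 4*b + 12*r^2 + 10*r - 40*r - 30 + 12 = 6*b + 12*r^2 + r*(12*b - 30) - 18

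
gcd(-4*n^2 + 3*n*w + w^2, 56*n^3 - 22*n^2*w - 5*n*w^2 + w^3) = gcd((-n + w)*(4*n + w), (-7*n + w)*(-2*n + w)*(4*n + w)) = 4*n + w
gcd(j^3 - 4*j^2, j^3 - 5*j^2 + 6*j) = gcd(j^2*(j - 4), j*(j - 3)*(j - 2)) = j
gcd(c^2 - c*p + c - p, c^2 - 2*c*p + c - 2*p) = c + 1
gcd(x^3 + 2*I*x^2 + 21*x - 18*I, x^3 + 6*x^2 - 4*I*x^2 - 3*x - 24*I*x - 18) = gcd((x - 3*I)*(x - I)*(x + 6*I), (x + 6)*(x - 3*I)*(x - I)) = x^2 - 4*I*x - 3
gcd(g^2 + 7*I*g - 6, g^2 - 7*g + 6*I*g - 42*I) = g + 6*I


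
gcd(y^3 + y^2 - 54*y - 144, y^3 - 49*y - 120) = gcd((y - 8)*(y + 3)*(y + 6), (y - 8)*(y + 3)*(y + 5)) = y^2 - 5*y - 24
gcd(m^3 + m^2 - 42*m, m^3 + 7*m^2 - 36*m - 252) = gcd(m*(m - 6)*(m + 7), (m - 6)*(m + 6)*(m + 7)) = m^2 + m - 42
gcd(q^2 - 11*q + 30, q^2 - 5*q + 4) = 1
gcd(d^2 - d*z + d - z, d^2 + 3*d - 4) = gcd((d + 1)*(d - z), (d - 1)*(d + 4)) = 1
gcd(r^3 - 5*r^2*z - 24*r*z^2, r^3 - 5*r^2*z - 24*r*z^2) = -r^3 + 5*r^2*z + 24*r*z^2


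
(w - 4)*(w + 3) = w^2 - w - 12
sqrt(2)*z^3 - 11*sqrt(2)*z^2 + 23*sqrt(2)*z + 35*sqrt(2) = (z - 7)*(z - 5)*(sqrt(2)*z + sqrt(2))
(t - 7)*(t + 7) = t^2 - 49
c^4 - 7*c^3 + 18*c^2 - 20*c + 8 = (c - 2)^3*(c - 1)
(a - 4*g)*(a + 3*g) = a^2 - a*g - 12*g^2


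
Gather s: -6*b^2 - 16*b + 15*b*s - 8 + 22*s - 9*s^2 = -6*b^2 - 16*b - 9*s^2 + s*(15*b + 22) - 8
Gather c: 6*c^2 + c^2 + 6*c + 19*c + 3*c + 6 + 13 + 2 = 7*c^2 + 28*c + 21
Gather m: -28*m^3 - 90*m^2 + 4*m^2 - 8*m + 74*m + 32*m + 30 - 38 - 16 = -28*m^3 - 86*m^2 + 98*m - 24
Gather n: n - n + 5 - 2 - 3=0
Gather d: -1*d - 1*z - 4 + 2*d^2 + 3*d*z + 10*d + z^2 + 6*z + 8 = 2*d^2 + d*(3*z + 9) + z^2 + 5*z + 4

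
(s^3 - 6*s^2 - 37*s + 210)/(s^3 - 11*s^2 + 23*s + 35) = (s + 6)/(s + 1)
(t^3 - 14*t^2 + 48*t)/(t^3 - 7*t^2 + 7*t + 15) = t*(t^2 - 14*t + 48)/(t^3 - 7*t^2 + 7*t + 15)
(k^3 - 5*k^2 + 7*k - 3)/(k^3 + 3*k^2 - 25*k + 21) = (k - 1)/(k + 7)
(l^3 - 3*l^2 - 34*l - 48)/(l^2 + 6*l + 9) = (l^2 - 6*l - 16)/(l + 3)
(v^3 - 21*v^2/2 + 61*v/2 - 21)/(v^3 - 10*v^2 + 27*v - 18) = (v - 7/2)/(v - 3)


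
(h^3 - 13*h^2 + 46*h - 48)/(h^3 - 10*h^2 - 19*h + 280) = (h^2 - 5*h + 6)/(h^2 - 2*h - 35)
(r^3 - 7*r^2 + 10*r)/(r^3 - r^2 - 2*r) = (r - 5)/(r + 1)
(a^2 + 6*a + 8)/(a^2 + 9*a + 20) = (a + 2)/(a + 5)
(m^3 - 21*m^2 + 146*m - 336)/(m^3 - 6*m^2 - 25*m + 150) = (m^2 - 15*m + 56)/(m^2 - 25)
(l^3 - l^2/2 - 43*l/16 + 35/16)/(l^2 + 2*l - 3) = (l^2 + l/2 - 35/16)/(l + 3)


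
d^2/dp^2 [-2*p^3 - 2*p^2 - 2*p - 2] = -12*p - 4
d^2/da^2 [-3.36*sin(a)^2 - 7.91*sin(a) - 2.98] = 7.91*sin(a) - 6.72*cos(2*a)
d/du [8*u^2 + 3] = 16*u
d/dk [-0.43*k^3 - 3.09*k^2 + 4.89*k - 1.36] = -1.29*k^2 - 6.18*k + 4.89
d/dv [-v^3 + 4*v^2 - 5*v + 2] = -3*v^2 + 8*v - 5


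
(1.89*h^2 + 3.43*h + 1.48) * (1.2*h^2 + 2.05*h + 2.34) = 2.268*h^4 + 7.9905*h^3 + 13.2301*h^2 + 11.0602*h + 3.4632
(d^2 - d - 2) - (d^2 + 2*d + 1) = -3*d - 3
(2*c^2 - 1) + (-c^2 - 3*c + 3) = c^2 - 3*c + 2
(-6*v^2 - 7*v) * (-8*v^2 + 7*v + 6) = 48*v^4 + 14*v^3 - 85*v^2 - 42*v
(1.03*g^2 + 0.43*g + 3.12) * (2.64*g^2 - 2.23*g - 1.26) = 2.7192*g^4 - 1.1617*g^3 + 5.9801*g^2 - 7.4994*g - 3.9312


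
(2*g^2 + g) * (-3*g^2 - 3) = -6*g^4 - 3*g^3 - 6*g^2 - 3*g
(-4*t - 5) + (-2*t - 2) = -6*t - 7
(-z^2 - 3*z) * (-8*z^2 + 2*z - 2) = 8*z^4 + 22*z^3 - 4*z^2 + 6*z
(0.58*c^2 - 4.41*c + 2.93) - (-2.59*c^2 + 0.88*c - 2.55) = 3.17*c^2 - 5.29*c + 5.48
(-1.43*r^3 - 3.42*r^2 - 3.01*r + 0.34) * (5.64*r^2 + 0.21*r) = -8.0652*r^5 - 19.5891*r^4 - 17.6946*r^3 + 1.2855*r^2 + 0.0714*r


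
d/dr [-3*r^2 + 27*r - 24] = 27 - 6*r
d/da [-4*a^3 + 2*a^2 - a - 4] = -12*a^2 + 4*a - 1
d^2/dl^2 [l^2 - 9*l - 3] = 2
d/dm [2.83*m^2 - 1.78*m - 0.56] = 5.66*m - 1.78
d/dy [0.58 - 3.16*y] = -3.16000000000000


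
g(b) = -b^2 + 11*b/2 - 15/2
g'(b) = 11/2 - 2*b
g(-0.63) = -11.36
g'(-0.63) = 6.76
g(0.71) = -4.10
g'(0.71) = 4.08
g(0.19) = -6.49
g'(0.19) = 5.12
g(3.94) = -1.35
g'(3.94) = -2.38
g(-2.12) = -23.65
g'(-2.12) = 9.74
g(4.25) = -2.19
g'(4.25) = -3.00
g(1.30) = -2.04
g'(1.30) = 2.90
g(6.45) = -13.63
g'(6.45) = -7.40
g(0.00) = -7.50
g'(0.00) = 5.50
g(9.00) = -39.00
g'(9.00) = -12.50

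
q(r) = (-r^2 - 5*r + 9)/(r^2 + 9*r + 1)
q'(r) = (-2*r - 9)*(-r^2 - 5*r + 9)/(r^2 + 9*r + 1)^2 + (-2*r - 5)/(r^2 + 9*r + 1)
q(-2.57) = -0.98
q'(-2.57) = -0.25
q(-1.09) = -1.74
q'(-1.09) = -1.19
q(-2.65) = -0.96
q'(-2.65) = -0.24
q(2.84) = -0.38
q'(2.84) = -0.15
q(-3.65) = -0.75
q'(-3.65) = -0.19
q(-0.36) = -5.06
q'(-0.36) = -17.81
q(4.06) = -0.51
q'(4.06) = -0.08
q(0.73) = 0.59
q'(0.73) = -1.56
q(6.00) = -0.63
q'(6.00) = -0.04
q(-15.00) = -1.55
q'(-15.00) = -0.08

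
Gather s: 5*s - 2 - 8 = 5*s - 10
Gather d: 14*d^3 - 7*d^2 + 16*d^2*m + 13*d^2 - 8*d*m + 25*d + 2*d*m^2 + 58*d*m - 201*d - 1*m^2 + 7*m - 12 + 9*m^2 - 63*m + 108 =14*d^3 + d^2*(16*m + 6) + d*(2*m^2 + 50*m - 176) + 8*m^2 - 56*m + 96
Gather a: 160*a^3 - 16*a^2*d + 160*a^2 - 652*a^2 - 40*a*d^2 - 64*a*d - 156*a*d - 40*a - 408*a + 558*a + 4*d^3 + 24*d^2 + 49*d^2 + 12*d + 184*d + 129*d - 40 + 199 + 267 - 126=160*a^3 + a^2*(-16*d - 492) + a*(-40*d^2 - 220*d + 110) + 4*d^3 + 73*d^2 + 325*d + 300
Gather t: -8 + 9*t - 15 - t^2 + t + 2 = -t^2 + 10*t - 21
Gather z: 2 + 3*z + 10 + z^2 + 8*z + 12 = z^2 + 11*z + 24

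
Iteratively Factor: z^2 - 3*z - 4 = (z + 1)*(z - 4)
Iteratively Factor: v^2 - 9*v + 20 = (v - 5)*(v - 4)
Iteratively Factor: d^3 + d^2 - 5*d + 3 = (d - 1)*(d^2 + 2*d - 3) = (d - 1)^2*(d + 3)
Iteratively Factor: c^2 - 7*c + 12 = (c - 3)*(c - 4)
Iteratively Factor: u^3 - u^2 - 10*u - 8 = (u + 1)*(u^2 - 2*u - 8) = (u - 4)*(u + 1)*(u + 2)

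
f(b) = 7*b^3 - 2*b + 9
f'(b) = 21*b^2 - 2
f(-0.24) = 9.38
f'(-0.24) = -0.79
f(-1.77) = -26.28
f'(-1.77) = 63.79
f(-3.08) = -189.37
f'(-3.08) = 197.21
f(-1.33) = -4.81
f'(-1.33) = 35.15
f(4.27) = 545.44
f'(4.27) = 380.89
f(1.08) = 15.66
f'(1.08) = 22.49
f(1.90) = 53.21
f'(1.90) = 73.81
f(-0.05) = 9.10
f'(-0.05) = -1.95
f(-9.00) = -5076.00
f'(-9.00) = 1699.00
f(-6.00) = -1491.00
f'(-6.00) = 754.00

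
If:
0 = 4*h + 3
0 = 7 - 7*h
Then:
No Solution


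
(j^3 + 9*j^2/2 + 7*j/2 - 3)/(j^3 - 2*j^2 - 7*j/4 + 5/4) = 2*(j^2 + 5*j + 6)/(2*j^2 - 3*j - 5)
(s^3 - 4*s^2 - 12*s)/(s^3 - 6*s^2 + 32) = s*(s - 6)/(s^2 - 8*s + 16)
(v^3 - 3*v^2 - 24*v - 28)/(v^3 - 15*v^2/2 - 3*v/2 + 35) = 2*(v + 2)/(2*v - 5)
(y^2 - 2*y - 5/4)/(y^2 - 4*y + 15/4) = (2*y + 1)/(2*y - 3)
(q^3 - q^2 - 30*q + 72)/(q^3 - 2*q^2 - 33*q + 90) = (q - 4)/(q - 5)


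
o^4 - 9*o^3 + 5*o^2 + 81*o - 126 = (o - 7)*(o - 3)*(o - 2)*(o + 3)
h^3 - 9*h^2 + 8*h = h*(h - 8)*(h - 1)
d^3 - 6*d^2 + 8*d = d*(d - 4)*(d - 2)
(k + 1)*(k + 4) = k^2 + 5*k + 4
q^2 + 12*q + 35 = (q + 5)*(q + 7)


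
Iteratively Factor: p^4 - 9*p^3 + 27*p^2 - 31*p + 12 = (p - 1)*(p^3 - 8*p^2 + 19*p - 12) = (p - 3)*(p - 1)*(p^2 - 5*p + 4) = (p - 4)*(p - 3)*(p - 1)*(p - 1)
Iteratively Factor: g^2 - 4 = (g + 2)*(g - 2)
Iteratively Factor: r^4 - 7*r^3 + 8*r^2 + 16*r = (r)*(r^3 - 7*r^2 + 8*r + 16) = r*(r - 4)*(r^2 - 3*r - 4) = r*(r - 4)*(r + 1)*(r - 4)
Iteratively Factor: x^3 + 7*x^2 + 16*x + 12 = (x + 2)*(x^2 + 5*x + 6) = (x + 2)*(x + 3)*(x + 2)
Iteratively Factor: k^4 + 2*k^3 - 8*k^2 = (k)*(k^3 + 2*k^2 - 8*k) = k*(k + 4)*(k^2 - 2*k) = k*(k - 2)*(k + 4)*(k)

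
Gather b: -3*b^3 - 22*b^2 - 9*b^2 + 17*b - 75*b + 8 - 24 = -3*b^3 - 31*b^2 - 58*b - 16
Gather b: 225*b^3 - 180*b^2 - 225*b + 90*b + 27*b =225*b^3 - 180*b^2 - 108*b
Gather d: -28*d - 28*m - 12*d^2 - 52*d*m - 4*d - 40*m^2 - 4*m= -12*d^2 + d*(-52*m - 32) - 40*m^2 - 32*m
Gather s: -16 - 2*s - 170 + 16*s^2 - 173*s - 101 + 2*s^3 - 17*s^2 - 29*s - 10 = 2*s^3 - s^2 - 204*s - 297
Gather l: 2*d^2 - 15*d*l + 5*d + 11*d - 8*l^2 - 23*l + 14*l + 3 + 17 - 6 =2*d^2 + 16*d - 8*l^2 + l*(-15*d - 9) + 14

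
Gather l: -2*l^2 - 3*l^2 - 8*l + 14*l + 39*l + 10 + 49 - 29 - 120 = -5*l^2 + 45*l - 90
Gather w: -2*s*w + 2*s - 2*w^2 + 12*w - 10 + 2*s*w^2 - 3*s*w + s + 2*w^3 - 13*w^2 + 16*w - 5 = 3*s + 2*w^3 + w^2*(2*s - 15) + w*(28 - 5*s) - 15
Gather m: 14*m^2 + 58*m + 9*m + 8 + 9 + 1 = 14*m^2 + 67*m + 18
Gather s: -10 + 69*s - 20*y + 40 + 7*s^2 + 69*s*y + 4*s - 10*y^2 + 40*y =7*s^2 + s*(69*y + 73) - 10*y^2 + 20*y + 30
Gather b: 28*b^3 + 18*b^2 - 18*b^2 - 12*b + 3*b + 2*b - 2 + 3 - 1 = 28*b^3 - 7*b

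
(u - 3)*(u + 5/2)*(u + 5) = u^3 + 9*u^2/2 - 10*u - 75/2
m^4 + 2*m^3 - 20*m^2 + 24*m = m*(m - 2)^2*(m + 6)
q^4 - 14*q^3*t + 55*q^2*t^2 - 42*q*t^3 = q*(q - 7*t)*(q - 6*t)*(q - t)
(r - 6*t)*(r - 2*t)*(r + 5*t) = r^3 - 3*r^2*t - 28*r*t^2 + 60*t^3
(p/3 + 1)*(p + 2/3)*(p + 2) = p^3/3 + 17*p^2/9 + 28*p/9 + 4/3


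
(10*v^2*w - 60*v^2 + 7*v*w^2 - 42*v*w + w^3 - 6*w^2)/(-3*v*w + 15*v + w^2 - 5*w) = (-10*v^2*w + 60*v^2 - 7*v*w^2 + 42*v*w - w^3 + 6*w^2)/(3*v*w - 15*v - w^2 + 5*w)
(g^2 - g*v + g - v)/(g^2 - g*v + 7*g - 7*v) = (g + 1)/(g + 7)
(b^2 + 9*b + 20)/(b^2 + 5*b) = (b + 4)/b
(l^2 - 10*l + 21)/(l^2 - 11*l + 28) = (l - 3)/(l - 4)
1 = 1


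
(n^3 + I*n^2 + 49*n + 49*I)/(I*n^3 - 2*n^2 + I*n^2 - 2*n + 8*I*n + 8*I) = (-I*n^3 + n^2 - 49*I*n + 49)/(n^3 + n^2*(1 + 2*I) + 2*n*(4 + I) + 8)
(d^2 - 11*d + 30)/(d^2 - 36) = (d - 5)/(d + 6)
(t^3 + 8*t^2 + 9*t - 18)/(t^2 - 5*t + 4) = (t^2 + 9*t + 18)/(t - 4)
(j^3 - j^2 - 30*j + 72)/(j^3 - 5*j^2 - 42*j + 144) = (j - 4)/(j - 8)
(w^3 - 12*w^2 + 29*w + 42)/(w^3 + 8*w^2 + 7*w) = (w^2 - 13*w + 42)/(w*(w + 7))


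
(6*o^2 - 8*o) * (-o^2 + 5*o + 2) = -6*o^4 + 38*o^3 - 28*o^2 - 16*o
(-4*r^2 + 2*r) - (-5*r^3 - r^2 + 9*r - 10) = 5*r^3 - 3*r^2 - 7*r + 10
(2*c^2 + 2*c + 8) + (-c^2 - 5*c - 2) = c^2 - 3*c + 6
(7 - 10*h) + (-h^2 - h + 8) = -h^2 - 11*h + 15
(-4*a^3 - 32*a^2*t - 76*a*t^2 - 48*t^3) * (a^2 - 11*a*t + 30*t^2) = -4*a^5 + 12*a^4*t + 156*a^3*t^2 - 172*a^2*t^3 - 1752*a*t^4 - 1440*t^5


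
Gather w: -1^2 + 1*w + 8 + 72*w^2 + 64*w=72*w^2 + 65*w + 7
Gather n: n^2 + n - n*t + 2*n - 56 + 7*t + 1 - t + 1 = n^2 + n*(3 - t) + 6*t - 54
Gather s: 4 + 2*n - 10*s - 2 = 2*n - 10*s + 2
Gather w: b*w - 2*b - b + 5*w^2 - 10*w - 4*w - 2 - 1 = -3*b + 5*w^2 + w*(b - 14) - 3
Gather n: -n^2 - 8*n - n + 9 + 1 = -n^2 - 9*n + 10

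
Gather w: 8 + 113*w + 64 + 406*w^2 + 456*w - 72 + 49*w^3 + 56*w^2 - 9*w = 49*w^3 + 462*w^2 + 560*w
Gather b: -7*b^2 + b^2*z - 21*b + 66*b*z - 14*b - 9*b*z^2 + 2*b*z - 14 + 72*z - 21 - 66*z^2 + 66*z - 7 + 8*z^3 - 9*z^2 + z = b^2*(z - 7) + b*(-9*z^2 + 68*z - 35) + 8*z^3 - 75*z^2 + 139*z - 42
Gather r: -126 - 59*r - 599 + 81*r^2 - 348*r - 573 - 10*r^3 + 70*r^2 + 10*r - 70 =-10*r^3 + 151*r^2 - 397*r - 1368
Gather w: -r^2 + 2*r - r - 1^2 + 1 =-r^2 + r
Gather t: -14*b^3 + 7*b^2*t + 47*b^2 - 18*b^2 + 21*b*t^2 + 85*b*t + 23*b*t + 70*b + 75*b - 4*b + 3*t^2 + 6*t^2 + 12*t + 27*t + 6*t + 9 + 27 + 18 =-14*b^3 + 29*b^2 + 141*b + t^2*(21*b + 9) + t*(7*b^2 + 108*b + 45) + 54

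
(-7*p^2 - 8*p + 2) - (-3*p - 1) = -7*p^2 - 5*p + 3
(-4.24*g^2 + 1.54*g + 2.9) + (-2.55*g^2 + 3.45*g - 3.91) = -6.79*g^2 + 4.99*g - 1.01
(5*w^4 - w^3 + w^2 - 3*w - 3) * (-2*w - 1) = -10*w^5 - 3*w^4 - w^3 + 5*w^2 + 9*w + 3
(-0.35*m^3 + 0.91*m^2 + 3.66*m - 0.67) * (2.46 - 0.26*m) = 0.091*m^4 - 1.0976*m^3 + 1.287*m^2 + 9.1778*m - 1.6482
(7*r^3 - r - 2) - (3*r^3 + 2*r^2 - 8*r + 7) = 4*r^3 - 2*r^2 + 7*r - 9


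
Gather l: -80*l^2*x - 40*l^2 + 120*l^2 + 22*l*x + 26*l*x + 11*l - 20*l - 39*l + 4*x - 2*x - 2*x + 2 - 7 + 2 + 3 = l^2*(80 - 80*x) + l*(48*x - 48)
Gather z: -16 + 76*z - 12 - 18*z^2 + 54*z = -18*z^2 + 130*z - 28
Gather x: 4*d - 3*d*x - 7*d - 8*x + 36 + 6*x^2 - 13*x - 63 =-3*d + 6*x^2 + x*(-3*d - 21) - 27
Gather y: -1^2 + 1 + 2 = 2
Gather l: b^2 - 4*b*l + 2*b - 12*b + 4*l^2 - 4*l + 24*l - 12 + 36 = b^2 - 10*b + 4*l^2 + l*(20 - 4*b) + 24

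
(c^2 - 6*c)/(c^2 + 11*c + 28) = c*(c - 6)/(c^2 + 11*c + 28)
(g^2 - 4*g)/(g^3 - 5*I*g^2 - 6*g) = (4 - g)/(-g^2 + 5*I*g + 6)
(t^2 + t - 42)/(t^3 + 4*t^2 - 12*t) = (t^2 + t - 42)/(t*(t^2 + 4*t - 12))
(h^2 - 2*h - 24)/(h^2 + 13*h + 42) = (h^2 - 2*h - 24)/(h^2 + 13*h + 42)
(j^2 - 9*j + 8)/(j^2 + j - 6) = (j^2 - 9*j + 8)/(j^2 + j - 6)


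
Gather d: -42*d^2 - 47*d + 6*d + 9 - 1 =-42*d^2 - 41*d + 8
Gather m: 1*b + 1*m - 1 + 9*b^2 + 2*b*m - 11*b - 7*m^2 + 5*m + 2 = 9*b^2 - 10*b - 7*m^2 + m*(2*b + 6) + 1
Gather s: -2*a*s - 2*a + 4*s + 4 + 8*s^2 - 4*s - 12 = -2*a*s - 2*a + 8*s^2 - 8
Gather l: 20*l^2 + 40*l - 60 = 20*l^2 + 40*l - 60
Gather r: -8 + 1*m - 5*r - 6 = m - 5*r - 14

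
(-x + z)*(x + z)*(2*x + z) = -2*x^3 - x^2*z + 2*x*z^2 + z^3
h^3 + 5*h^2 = h^2*(h + 5)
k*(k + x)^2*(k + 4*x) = k^4 + 6*k^3*x + 9*k^2*x^2 + 4*k*x^3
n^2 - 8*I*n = n*(n - 8*I)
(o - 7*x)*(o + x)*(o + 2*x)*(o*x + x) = o^4*x - 4*o^3*x^2 + o^3*x - 19*o^2*x^3 - 4*o^2*x^2 - 14*o*x^4 - 19*o*x^3 - 14*x^4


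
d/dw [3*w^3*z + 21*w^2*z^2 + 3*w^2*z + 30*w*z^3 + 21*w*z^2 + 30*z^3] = 3*z*(3*w^2 + 14*w*z + 2*w + 10*z^2 + 7*z)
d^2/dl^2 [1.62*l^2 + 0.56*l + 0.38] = 3.24000000000000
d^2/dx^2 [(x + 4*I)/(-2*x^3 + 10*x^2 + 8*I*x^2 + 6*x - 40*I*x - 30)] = (-(x + 4*I)*(-3*x^2 + 10*x + 8*I*x + 3 - 20*I)^2 + (3*x^2 - 10*x - 8*I*x - (x + 4*I)*(-3*x + 5 + 4*I) - 3 + 20*I)*(x^3 - 5*x^2 - 4*I*x^2 - 3*x + 20*I*x + 15))/(x^3 - 5*x^2 - 4*I*x^2 - 3*x + 20*I*x + 15)^3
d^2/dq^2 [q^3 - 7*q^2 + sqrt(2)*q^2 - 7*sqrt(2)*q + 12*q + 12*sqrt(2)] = 6*q - 14 + 2*sqrt(2)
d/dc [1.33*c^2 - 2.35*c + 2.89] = 2.66*c - 2.35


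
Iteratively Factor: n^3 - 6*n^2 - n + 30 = (n - 5)*(n^2 - n - 6) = (n - 5)*(n + 2)*(n - 3)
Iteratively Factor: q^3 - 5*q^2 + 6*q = (q - 3)*(q^2 - 2*q) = (q - 3)*(q - 2)*(q)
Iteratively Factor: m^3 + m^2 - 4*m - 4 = (m + 2)*(m^2 - m - 2) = (m - 2)*(m + 2)*(m + 1)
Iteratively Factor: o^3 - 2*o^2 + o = (o - 1)*(o^2 - o) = o*(o - 1)*(o - 1)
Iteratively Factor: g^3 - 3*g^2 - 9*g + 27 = (g - 3)*(g^2 - 9) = (g - 3)*(g + 3)*(g - 3)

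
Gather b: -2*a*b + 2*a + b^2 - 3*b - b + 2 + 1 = 2*a + b^2 + b*(-2*a - 4) + 3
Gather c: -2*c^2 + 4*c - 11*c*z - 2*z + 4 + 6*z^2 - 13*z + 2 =-2*c^2 + c*(4 - 11*z) + 6*z^2 - 15*z + 6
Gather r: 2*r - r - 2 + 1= r - 1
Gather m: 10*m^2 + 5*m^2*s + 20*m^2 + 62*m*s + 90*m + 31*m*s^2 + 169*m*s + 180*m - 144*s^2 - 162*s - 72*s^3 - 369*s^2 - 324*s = m^2*(5*s + 30) + m*(31*s^2 + 231*s + 270) - 72*s^3 - 513*s^2 - 486*s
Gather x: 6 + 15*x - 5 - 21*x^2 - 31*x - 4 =-21*x^2 - 16*x - 3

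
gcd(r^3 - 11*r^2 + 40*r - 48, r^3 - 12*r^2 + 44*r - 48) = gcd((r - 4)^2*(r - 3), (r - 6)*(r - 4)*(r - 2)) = r - 4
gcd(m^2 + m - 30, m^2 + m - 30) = m^2 + m - 30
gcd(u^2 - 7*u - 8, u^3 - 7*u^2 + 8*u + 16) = u + 1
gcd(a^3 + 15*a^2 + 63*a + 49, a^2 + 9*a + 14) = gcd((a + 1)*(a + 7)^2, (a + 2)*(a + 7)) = a + 7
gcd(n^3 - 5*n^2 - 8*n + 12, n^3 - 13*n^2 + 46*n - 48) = 1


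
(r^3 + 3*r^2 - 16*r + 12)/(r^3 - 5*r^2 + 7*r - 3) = (r^2 + 4*r - 12)/(r^2 - 4*r + 3)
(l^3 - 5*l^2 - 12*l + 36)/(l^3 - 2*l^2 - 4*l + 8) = (l^2 - 3*l - 18)/(l^2 - 4)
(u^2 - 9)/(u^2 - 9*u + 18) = (u + 3)/(u - 6)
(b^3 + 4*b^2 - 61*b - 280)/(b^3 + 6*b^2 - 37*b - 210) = (b - 8)/(b - 6)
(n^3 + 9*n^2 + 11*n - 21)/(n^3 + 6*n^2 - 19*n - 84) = (n - 1)/(n - 4)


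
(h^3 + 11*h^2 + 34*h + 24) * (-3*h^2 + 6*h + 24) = -3*h^5 - 27*h^4 - 12*h^3 + 396*h^2 + 960*h + 576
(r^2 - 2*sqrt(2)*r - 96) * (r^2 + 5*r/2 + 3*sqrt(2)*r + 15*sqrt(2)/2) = r^4 + sqrt(2)*r^3 + 5*r^3/2 - 108*r^2 + 5*sqrt(2)*r^2/2 - 288*sqrt(2)*r - 270*r - 720*sqrt(2)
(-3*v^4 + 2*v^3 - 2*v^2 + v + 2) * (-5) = 15*v^4 - 10*v^3 + 10*v^2 - 5*v - 10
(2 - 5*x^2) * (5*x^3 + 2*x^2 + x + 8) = -25*x^5 - 10*x^4 + 5*x^3 - 36*x^2 + 2*x + 16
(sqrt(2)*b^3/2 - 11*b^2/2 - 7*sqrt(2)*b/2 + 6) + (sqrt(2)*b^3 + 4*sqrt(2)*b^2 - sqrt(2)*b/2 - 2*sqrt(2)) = 3*sqrt(2)*b^3/2 - 11*b^2/2 + 4*sqrt(2)*b^2 - 4*sqrt(2)*b - 2*sqrt(2) + 6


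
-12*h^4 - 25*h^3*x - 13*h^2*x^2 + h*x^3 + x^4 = (-4*h + x)*(h + x)^2*(3*h + x)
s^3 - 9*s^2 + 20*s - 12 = (s - 6)*(s - 2)*(s - 1)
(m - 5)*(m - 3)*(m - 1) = m^3 - 9*m^2 + 23*m - 15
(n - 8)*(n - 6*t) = n^2 - 6*n*t - 8*n + 48*t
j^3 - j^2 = j^2*(j - 1)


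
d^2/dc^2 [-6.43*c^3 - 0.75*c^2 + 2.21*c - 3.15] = -38.58*c - 1.5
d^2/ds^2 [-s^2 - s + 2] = -2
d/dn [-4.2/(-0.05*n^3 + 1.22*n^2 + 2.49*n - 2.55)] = (-0.63*n^2 + 10.248*n + 10.458)/(0.05*n^3 - 1.22*n^2 - 2.49*n + 2.55)^2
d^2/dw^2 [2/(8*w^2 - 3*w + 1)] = 4*(-64*w^2 + 24*w + (16*w - 3)^2 - 8)/(8*w^2 - 3*w + 1)^3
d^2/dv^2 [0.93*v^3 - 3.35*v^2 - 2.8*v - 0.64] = 5.58*v - 6.7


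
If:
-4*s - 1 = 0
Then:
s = -1/4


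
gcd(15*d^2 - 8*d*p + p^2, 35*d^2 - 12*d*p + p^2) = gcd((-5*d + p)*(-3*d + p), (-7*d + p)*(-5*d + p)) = -5*d + p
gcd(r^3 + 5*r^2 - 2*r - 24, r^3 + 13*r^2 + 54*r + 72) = r^2 + 7*r + 12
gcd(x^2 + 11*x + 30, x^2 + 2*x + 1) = 1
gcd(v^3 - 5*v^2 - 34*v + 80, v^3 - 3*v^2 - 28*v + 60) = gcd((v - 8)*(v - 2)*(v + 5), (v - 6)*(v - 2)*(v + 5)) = v^2 + 3*v - 10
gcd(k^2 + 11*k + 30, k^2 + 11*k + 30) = k^2 + 11*k + 30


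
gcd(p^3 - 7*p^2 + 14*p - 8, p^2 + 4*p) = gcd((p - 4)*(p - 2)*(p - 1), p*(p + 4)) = 1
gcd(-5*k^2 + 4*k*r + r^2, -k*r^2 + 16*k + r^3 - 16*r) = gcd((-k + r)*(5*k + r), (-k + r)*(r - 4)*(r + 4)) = -k + r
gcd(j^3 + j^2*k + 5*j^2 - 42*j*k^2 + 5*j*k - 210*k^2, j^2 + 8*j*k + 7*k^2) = j + 7*k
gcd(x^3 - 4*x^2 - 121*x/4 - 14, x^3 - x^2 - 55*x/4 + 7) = x + 7/2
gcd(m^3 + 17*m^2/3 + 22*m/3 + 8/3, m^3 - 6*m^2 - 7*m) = m + 1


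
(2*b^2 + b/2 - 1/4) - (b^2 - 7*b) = b^2 + 15*b/2 - 1/4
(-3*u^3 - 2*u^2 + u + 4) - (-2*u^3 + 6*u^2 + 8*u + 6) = -u^3 - 8*u^2 - 7*u - 2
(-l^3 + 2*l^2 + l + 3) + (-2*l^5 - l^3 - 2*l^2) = -2*l^5 - 2*l^3 + l + 3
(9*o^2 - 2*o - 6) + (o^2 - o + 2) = 10*o^2 - 3*o - 4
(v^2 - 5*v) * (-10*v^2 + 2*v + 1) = -10*v^4 + 52*v^3 - 9*v^2 - 5*v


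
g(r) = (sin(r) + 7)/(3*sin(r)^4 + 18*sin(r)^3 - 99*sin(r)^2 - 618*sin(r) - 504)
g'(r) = (sin(r) + 7)*(-12*sin(r)^3*cos(r) - 54*sin(r)^2*cos(r) + 198*sin(r)*cos(r) + 618*cos(r))/(3*sin(r)^4 + 18*sin(r)^3 - 99*sin(r)^2 - 618*sin(r) - 504)^2 + cos(r)/(3*sin(r)^4 + 18*sin(r)^3 - 99*sin(r)^2 - 618*sin(r) - 504) = (-3*sin(r)^2 + 2*sin(r) + 26)*cos(r)/(3*(sin(r) - 6)^2*(sin(r) + 1)^2*(sin(r) + 4)^2)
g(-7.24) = -0.08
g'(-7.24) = 0.27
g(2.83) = -0.01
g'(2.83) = -0.01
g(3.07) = -0.01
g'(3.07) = -0.01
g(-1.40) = -1.09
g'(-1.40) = 12.74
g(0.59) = -0.01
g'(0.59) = 0.00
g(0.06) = -0.01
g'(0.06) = 0.01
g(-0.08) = -0.02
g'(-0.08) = 0.02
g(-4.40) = -0.01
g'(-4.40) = -0.00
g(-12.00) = -0.00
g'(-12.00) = 0.01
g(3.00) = -0.01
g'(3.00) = -0.01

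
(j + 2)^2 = j^2 + 4*j + 4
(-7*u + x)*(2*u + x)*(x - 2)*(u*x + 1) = -14*u^3*x^2 + 28*u^3*x - 5*u^2*x^3 + 10*u^2*x^2 - 14*u^2*x + 28*u^2 + u*x^4 - 2*u*x^3 - 5*u*x^2 + 10*u*x + x^3 - 2*x^2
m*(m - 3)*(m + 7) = m^3 + 4*m^2 - 21*m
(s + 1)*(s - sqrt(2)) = s^2 - sqrt(2)*s + s - sqrt(2)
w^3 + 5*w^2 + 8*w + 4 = (w + 1)*(w + 2)^2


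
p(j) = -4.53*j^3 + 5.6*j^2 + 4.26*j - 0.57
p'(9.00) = -995.73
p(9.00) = -2811.00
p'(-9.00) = -1197.33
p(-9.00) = 3717.06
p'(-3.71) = -224.35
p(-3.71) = 292.03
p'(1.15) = -0.83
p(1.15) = 4.85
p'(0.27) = 6.29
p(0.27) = 0.90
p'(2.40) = -47.14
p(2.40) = -20.71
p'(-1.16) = -27.02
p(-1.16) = 9.09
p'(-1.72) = -55.21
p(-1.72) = 31.72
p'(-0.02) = 4.03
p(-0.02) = -0.65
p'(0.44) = 6.56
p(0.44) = 2.00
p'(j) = -13.59*j^2 + 11.2*j + 4.26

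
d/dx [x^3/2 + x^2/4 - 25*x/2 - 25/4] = 3*x^2/2 + x/2 - 25/2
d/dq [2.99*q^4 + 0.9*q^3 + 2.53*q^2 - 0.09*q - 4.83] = 11.96*q^3 + 2.7*q^2 + 5.06*q - 0.09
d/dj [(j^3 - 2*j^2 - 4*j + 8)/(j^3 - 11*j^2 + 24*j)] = (-9*j^4 + 56*j^3 - 116*j^2 + 176*j - 192)/(j^2*(j^4 - 22*j^3 + 169*j^2 - 528*j + 576))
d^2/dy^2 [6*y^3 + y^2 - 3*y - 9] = 36*y + 2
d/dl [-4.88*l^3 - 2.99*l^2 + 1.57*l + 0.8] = -14.64*l^2 - 5.98*l + 1.57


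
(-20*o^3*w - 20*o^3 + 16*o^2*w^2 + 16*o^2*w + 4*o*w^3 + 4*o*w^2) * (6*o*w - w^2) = -120*o^4*w^2 - 120*o^4*w + 116*o^3*w^3 + 116*o^3*w^2 + 8*o^2*w^4 + 8*o^2*w^3 - 4*o*w^5 - 4*o*w^4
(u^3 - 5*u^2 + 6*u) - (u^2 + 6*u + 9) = u^3 - 6*u^2 - 9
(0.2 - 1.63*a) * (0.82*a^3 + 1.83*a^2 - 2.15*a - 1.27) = -1.3366*a^4 - 2.8189*a^3 + 3.8705*a^2 + 1.6401*a - 0.254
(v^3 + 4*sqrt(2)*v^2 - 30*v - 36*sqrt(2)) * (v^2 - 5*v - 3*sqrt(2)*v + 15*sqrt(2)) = v^5 - 5*v^4 + sqrt(2)*v^4 - 54*v^3 - 5*sqrt(2)*v^3 + 54*sqrt(2)*v^2 + 270*v^2 - 270*sqrt(2)*v + 216*v - 1080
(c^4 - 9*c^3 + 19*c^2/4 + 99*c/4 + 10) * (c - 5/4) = c^5 - 41*c^4/4 + 16*c^3 + 301*c^2/16 - 335*c/16 - 25/2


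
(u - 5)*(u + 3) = u^2 - 2*u - 15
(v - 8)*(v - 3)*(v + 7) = v^3 - 4*v^2 - 53*v + 168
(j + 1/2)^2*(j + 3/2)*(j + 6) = j^4 + 17*j^3/2 + 67*j^2/4 + 87*j/8 + 9/4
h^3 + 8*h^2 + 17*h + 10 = (h + 1)*(h + 2)*(h + 5)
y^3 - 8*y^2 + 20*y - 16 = (y - 4)*(y - 2)^2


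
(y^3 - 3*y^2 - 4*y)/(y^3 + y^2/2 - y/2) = 2*(y - 4)/(2*y - 1)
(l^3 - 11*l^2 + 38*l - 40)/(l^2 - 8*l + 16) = (l^2 - 7*l + 10)/(l - 4)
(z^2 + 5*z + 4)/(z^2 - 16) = (z + 1)/(z - 4)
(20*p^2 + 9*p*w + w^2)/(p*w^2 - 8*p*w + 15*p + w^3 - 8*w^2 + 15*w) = (20*p^2 + 9*p*w + w^2)/(p*w^2 - 8*p*w + 15*p + w^3 - 8*w^2 + 15*w)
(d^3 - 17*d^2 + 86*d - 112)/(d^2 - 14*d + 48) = (d^2 - 9*d + 14)/(d - 6)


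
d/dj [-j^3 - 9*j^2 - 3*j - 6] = -3*j^2 - 18*j - 3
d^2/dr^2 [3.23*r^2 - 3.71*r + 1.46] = 6.46000000000000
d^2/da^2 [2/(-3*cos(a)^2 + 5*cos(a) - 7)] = 2*(-36*sin(a)^4 - 41*sin(a)^2 - 365*cos(a)/4 + 45*cos(3*a)/4 + 85)/(3*sin(a)^2 + 5*cos(a) - 10)^3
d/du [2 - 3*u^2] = -6*u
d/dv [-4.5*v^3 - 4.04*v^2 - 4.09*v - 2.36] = -13.5*v^2 - 8.08*v - 4.09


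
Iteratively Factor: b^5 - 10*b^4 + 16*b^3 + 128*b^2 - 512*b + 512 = (b - 4)*(b^4 - 6*b^3 - 8*b^2 + 96*b - 128) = (b - 4)*(b - 2)*(b^3 - 4*b^2 - 16*b + 64) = (b - 4)^2*(b - 2)*(b^2 - 16) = (b - 4)^2*(b - 2)*(b + 4)*(b - 4)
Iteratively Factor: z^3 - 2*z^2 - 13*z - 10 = (z + 1)*(z^2 - 3*z - 10) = (z + 1)*(z + 2)*(z - 5)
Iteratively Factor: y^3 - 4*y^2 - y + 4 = (y - 1)*(y^2 - 3*y - 4) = (y - 1)*(y + 1)*(y - 4)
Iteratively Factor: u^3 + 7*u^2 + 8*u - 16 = (u + 4)*(u^2 + 3*u - 4) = (u + 4)^2*(u - 1)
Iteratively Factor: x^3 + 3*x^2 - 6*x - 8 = (x + 1)*(x^2 + 2*x - 8) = (x - 2)*(x + 1)*(x + 4)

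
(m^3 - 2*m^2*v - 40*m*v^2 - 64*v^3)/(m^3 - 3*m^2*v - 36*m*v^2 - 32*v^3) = (m + 2*v)/(m + v)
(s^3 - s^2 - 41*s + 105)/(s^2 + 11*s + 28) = (s^2 - 8*s + 15)/(s + 4)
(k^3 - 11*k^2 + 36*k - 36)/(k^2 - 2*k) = k - 9 + 18/k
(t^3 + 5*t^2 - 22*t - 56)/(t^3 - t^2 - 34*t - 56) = (t^2 + 3*t - 28)/(t^2 - 3*t - 28)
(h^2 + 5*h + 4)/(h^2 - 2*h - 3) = (h + 4)/(h - 3)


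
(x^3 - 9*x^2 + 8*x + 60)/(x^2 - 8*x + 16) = (x^3 - 9*x^2 + 8*x + 60)/(x^2 - 8*x + 16)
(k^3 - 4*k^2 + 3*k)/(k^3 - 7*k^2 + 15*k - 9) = k/(k - 3)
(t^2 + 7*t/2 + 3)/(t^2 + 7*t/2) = (2*t^2 + 7*t + 6)/(t*(2*t + 7))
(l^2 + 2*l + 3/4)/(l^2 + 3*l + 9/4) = (2*l + 1)/(2*l + 3)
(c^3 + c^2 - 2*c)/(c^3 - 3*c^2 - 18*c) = (-c^2 - c + 2)/(-c^2 + 3*c + 18)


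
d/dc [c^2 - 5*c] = 2*c - 5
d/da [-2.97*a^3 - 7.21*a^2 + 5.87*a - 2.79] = -8.91*a^2 - 14.42*a + 5.87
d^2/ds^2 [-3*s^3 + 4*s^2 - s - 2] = 8 - 18*s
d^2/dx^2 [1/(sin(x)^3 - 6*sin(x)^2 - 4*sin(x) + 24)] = (-9*sin(x)^6 + 66*sin(x)^5 - 124*sin(x)^4 + 48*sin(x)^3 - 400*sin(x)^2 - 96*sin(x) + 320)/(sin(x)^3 - 6*sin(x)^2 - 4*sin(x) + 24)^3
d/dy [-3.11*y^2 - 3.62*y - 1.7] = -6.22*y - 3.62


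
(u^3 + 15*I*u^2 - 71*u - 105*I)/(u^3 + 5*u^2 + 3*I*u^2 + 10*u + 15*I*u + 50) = (u^2 + 10*I*u - 21)/(u^2 + u*(5 - 2*I) - 10*I)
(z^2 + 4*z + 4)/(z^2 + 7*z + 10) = (z + 2)/(z + 5)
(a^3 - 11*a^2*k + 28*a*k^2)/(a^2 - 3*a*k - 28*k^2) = a*(a - 4*k)/(a + 4*k)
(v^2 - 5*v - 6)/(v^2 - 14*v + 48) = (v + 1)/(v - 8)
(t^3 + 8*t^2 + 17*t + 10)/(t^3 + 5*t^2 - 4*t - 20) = (t + 1)/(t - 2)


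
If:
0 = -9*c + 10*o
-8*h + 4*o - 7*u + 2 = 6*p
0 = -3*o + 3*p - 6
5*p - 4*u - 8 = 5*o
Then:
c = 10*p/9 - 20/9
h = -p/4 - 19/16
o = p - 2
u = 1/2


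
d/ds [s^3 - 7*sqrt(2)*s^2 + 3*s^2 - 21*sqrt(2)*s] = 3*s^2 - 14*sqrt(2)*s + 6*s - 21*sqrt(2)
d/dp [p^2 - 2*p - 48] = 2*p - 2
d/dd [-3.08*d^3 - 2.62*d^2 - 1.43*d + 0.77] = -9.24*d^2 - 5.24*d - 1.43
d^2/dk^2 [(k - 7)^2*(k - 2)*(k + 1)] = 12*k^2 - 90*k + 122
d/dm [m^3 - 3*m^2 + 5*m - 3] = 3*m^2 - 6*m + 5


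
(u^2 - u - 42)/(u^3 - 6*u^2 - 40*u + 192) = (u - 7)/(u^2 - 12*u + 32)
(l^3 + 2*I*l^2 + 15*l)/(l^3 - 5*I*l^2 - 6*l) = (l + 5*I)/(l - 2*I)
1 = 1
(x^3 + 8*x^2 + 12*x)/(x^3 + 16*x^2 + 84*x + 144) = x*(x + 2)/(x^2 + 10*x + 24)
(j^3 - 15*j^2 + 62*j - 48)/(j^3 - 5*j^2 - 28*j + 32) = (j - 6)/(j + 4)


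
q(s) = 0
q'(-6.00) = 0.00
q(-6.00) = 0.00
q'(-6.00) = 0.00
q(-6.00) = 0.00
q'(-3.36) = 0.00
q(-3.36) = 0.00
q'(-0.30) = 0.00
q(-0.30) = 0.00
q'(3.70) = 0.00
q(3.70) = 0.00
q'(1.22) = 0.00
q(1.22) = 0.00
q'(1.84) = 0.00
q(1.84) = 0.00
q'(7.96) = 0.00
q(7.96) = 0.00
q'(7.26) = 0.00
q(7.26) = 0.00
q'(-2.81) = 0.00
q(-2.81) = 0.00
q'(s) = 0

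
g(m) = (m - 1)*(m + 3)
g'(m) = 2*m + 2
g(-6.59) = 27.25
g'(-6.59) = -11.18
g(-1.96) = -3.08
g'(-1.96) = -1.92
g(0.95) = -0.20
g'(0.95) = 3.90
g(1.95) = 4.70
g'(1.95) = 5.90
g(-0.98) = -4.00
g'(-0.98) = 0.04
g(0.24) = -2.46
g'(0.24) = 2.48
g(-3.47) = 2.10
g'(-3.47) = -4.94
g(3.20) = 13.64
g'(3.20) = 8.40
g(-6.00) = 21.00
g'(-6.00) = -10.00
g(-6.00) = 21.00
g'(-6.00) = -10.00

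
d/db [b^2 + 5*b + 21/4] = 2*b + 5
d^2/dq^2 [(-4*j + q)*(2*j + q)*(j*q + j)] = 2*j*(-2*j + 3*q + 1)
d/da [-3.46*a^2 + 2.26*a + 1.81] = 2.26 - 6.92*a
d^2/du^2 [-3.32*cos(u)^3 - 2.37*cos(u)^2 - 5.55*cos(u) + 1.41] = 8.04*cos(u) + 4.74*cos(2*u) + 7.47*cos(3*u)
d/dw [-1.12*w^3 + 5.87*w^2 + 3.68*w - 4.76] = -3.36*w^2 + 11.74*w + 3.68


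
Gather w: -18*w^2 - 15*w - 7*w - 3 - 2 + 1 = -18*w^2 - 22*w - 4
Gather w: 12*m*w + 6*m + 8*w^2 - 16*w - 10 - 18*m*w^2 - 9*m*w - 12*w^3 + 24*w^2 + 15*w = 6*m - 12*w^3 + w^2*(32 - 18*m) + w*(3*m - 1) - 10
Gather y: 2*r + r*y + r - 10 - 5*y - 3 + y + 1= 3*r + y*(r - 4) - 12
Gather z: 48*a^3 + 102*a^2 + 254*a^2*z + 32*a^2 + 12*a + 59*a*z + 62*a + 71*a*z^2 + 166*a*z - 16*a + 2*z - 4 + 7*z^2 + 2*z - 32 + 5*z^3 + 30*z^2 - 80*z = 48*a^3 + 134*a^2 + 58*a + 5*z^3 + z^2*(71*a + 37) + z*(254*a^2 + 225*a - 76) - 36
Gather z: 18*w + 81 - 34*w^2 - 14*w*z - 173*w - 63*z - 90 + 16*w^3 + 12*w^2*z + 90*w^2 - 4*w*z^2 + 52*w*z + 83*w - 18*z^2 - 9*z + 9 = 16*w^3 + 56*w^2 - 72*w + z^2*(-4*w - 18) + z*(12*w^2 + 38*w - 72)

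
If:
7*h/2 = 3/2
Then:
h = 3/7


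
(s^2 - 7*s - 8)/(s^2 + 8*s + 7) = (s - 8)/(s + 7)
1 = 1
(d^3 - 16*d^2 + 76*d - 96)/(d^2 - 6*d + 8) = (d^2 - 14*d + 48)/(d - 4)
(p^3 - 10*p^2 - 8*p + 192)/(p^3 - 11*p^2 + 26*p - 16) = (p^2 - 2*p - 24)/(p^2 - 3*p + 2)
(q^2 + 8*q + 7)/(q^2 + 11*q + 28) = (q + 1)/(q + 4)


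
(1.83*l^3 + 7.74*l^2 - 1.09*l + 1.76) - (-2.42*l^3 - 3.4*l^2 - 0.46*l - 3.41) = 4.25*l^3 + 11.14*l^2 - 0.63*l + 5.17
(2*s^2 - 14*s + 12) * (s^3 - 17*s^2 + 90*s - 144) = 2*s^5 - 48*s^4 + 430*s^3 - 1752*s^2 + 3096*s - 1728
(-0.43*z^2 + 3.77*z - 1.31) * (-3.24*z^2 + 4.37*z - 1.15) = 1.3932*z^4 - 14.0939*z^3 + 21.2138*z^2 - 10.0602*z + 1.5065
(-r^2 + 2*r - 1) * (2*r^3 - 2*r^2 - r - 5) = -2*r^5 + 6*r^4 - 5*r^3 + 5*r^2 - 9*r + 5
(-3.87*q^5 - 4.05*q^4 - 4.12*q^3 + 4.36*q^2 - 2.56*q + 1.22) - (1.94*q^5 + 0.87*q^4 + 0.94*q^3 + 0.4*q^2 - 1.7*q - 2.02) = -5.81*q^5 - 4.92*q^4 - 5.06*q^3 + 3.96*q^2 - 0.86*q + 3.24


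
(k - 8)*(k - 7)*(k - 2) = k^3 - 17*k^2 + 86*k - 112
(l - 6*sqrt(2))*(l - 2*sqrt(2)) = l^2 - 8*sqrt(2)*l + 24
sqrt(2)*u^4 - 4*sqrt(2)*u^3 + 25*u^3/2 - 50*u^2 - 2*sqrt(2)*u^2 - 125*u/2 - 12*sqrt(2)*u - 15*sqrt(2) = (u - 5)*(u + 1)*(u + 6*sqrt(2))*(sqrt(2)*u + 1/2)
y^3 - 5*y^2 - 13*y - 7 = (y - 7)*(y + 1)^2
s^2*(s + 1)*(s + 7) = s^4 + 8*s^3 + 7*s^2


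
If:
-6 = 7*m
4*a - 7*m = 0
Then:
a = -3/2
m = -6/7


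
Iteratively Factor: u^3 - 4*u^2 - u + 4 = (u - 1)*(u^2 - 3*u - 4) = (u - 4)*(u - 1)*(u + 1)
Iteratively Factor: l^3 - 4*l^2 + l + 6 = (l - 3)*(l^2 - l - 2) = (l - 3)*(l - 2)*(l + 1)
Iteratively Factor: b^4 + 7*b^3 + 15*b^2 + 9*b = (b + 3)*(b^3 + 4*b^2 + 3*b) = (b + 1)*(b + 3)*(b^2 + 3*b) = b*(b + 1)*(b + 3)*(b + 3)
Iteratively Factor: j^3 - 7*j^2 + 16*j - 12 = (j - 2)*(j^2 - 5*j + 6) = (j - 3)*(j - 2)*(j - 2)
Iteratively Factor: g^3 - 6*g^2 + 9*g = (g - 3)*(g^2 - 3*g) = (g - 3)^2*(g)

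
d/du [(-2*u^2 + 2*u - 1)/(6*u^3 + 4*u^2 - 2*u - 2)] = (6*u^4 - 12*u^3 + 7*u^2 + 8*u - 3)/(2*(9*u^6 + 12*u^5 - 2*u^4 - 10*u^3 - 3*u^2 + 2*u + 1))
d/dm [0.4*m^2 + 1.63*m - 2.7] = 0.8*m + 1.63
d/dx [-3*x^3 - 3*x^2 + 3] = 3*x*(-3*x - 2)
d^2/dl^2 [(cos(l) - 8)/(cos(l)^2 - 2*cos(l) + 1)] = (65*cos(l)/4 + 14*cos(2*l) - cos(3*l)/4 - 30)/(cos(l) - 1)^4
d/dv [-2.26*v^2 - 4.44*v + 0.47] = -4.52*v - 4.44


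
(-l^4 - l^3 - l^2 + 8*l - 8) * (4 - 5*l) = 5*l^5 + l^4 + l^3 - 44*l^2 + 72*l - 32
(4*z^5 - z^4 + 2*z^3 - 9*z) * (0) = 0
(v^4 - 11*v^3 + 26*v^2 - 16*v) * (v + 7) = v^5 - 4*v^4 - 51*v^3 + 166*v^2 - 112*v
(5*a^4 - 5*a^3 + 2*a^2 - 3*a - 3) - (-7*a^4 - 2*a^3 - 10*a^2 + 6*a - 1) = 12*a^4 - 3*a^3 + 12*a^2 - 9*a - 2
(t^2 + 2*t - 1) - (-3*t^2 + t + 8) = 4*t^2 + t - 9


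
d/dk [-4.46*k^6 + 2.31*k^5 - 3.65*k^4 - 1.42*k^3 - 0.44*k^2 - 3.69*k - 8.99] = -26.76*k^5 + 11.55*k^4 - 14.6*k^3 - 4.26*k^2 - 0.88*k - 3.69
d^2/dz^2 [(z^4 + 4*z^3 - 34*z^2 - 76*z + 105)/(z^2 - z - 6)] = 2*(z^6 - 3*z^5 - 15*z^4 - 34*z^3 - 9*z^2 - 1251*z - 33)/(z^6 - 3*z^5 - 15*z^4 + 35*z^3 + 90*z^2 - 108*z - 216)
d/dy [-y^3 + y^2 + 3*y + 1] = -3*y^2 + 2*y + 3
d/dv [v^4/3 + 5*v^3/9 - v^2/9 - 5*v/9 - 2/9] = 4*v^3/3 + 5*v^2/3 - 2*v/9 - 5/9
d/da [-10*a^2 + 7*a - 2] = 7 - 20*a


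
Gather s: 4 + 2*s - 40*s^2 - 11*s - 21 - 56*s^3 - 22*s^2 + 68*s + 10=-56*s^3 - 62*s^2 + 59*s - 7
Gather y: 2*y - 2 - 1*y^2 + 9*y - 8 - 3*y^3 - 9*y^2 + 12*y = -3*y^3 - 10*y^2 + 23*y - 10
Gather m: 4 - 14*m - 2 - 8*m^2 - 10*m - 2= -8*m^2 - 24*m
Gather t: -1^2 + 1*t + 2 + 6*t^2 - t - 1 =6*t^2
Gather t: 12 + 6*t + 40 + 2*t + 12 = 8*t + 64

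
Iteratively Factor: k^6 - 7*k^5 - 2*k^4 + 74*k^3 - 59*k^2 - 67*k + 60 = (k - 5)*(k^5 - 2*k^4 - 12*k^3 + 14*k^2 + 11*k - 12) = (k - 5)*(k - 4)*(k^4 + 2*k^3 - 4*k^2 - 2*k + 3) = (k - 5)*(k - 4)*(k - 1)*(k^3 + 3*k^2 - k - 3) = (k - 5)*(k - 4)*(k - 1)*(k + 1)*(k^2 + 2*k - 3) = (k - 5)*(k - 4)*(k - 1)^2*(k + 1)*(k + 3)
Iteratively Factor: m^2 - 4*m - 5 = (m + 1)*(m - 5)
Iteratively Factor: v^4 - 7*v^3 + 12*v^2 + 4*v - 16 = (v - 2)*(v^3 - 5*v^2 + 2*v + 8) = (v - 2)^2*(v^2 - 3*v - 4) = (v - 4)*(v - 2)^2*(v + 1)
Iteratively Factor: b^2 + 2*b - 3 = (b - 1)*(b + 3)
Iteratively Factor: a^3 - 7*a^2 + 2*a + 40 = (a - 4)*(a^2 - 3*a - 10) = (a - 4)*(a + 2)*(a - 5)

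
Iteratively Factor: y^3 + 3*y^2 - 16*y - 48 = (y + 4)*(y^2 - y - 12) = (y - 4)*(y + 4)*(y + 3)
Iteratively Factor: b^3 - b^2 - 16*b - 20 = (b + 2)*(b^2 - 3*b - 10) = (b + 2)^2*(b - 5)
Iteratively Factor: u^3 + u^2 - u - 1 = (u - 1)*(u^2 + 2*u + 1) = (u - 1)*(u + 1)*(u + 1)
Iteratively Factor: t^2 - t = (t)*(t - 1)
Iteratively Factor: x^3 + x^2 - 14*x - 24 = (x + 2)*(x^2 - x - 12) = (x - 4)*(x + 2)*(x + 3)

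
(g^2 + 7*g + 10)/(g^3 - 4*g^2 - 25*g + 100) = (g + 2)/(g^2 - 9*g + 20)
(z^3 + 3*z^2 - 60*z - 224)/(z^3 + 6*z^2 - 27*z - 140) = (z - 8)/(z - 5)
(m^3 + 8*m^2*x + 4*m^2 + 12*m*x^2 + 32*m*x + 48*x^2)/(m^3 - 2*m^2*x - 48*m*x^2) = (-m^2 - 2*m*x - 4*m - 8*x)/(m*(-m + 8*x))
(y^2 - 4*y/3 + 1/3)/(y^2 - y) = (y - 1/3)/y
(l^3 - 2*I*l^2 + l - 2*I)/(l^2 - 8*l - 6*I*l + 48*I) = (l^3 - 2*I*l^2 + l - 2*I)/(l^2 - 8*l - 6*I*l + 48*I)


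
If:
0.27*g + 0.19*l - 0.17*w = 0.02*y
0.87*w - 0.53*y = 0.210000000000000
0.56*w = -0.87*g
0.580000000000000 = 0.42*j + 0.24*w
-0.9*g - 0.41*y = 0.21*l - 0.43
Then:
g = -0.76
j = 0.71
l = 2.30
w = 1.18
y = 1.54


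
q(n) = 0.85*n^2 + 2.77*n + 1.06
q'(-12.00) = -17.63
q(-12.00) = 90.22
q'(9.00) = 18.07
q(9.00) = 94.84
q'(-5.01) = -5.75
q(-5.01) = 8.52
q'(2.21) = 6.53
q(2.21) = 11.33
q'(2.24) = 6.58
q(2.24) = 11.53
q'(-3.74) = -3.59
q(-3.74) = 2.59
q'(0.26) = 3.21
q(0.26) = 1.84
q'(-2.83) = -2.04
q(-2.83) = 0.03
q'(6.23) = 13.36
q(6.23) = 51.31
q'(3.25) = 8.30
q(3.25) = 19.04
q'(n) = 1.7*n + 2.77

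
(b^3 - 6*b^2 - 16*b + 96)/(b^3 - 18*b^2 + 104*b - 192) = (b + 4)/(b - 8)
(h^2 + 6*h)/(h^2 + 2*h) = (h + 6)/(h + 2)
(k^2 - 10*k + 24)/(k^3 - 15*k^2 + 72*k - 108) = (k - 4)/(k^2 - 9*k + 18)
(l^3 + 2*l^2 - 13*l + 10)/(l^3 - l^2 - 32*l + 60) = (l^2 + 4*l - 5)/(l^2 + l - 30)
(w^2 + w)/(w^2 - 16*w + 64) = w*(w + 1)/(w^2 - 16*w + 64)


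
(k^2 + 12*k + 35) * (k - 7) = k^3 + 5*k^2 - 49*k - 245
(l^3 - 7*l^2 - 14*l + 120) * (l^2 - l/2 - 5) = l^5 - 15*l^4/2 - 31*l^3/2 + 162*l^2 + 10*l - 600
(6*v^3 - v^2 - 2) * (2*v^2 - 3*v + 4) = 12*v^5 - 20*v^4 + 27*v^3 - 8*v^2 + 6*v - 8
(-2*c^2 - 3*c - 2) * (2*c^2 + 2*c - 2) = -4*c^4 - 10*c^3 - 6*c^2 + 2*c + 4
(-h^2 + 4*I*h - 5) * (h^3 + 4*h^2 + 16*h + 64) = -h^5 - 4*h^4 + 4*I*h^4 - 21*h^3 + 16*I*h^3 - 84*h^2 + 64*I*h^2 - 80*h + 256*I*h - 320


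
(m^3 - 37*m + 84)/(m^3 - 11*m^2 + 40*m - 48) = (m + 7)/(m - 4)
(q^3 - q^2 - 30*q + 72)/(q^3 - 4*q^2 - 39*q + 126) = (q - 4)/(q - 7)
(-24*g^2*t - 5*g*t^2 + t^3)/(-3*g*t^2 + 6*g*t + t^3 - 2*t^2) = (24*g^2 + 5*g*t - t^2)/(3*g*t - 6*g - t^2 + 2*t)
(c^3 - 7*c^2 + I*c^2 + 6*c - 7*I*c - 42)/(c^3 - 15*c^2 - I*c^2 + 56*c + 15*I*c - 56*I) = (c^2 + I*c + 6)/(c^2 - c*(8 + I) + 8*I)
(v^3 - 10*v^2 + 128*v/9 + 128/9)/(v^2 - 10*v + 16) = (v^2 - 2*v - 16/9)/(v - 2)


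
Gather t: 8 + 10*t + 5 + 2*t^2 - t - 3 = 2*t^2 + 9*t + 10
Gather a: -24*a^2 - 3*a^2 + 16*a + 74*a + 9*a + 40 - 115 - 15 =-27*a^2 + 99*a - 90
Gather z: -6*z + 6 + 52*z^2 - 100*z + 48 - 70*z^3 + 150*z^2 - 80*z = -70*z^3 + 202*z^2 - 186*z + 54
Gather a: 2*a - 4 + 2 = 2*a - 2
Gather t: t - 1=t - 1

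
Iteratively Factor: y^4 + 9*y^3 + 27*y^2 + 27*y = (y)*(y^3 + 9*y^2 + 27*y + 27) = y*(y + 3)*(y^2 + 6*y + 9) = y*(y + 3)^2*(y + 3)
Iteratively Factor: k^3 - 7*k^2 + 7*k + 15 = (k - 3)*(k^2 - 4*k - 5) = (k - 3)*(k + 1)*(k - 5)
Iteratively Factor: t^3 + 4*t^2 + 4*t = (t + 2)*(t^2 + 2*t) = t*(t + 2)*(t + 2)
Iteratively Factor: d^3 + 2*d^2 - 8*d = (d)*(d^2 + 2*d - 8) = d*(d - 2)*(d + 4)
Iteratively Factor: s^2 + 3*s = (s + 3)*(s)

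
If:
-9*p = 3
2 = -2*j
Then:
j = -1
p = -1/3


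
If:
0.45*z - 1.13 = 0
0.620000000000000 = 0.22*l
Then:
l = 2.82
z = 2.51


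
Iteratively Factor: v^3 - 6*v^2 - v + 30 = (v - 3)*(v^2 - 3*v - 10) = (v - 5)*(v - 3)*(v + 2)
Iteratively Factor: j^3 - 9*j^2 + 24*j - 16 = (j - 4)*(j^2 - 5*j + 4) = (j - 4)^2*(j - 1)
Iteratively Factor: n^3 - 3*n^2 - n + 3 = (n + 1)*(n^2 - 4*n + 3) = (n - 1)*(n + 1)*(n - 3)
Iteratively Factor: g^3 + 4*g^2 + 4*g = (g + 2)*(g^2 + 2*g) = g*(g + 2)*(g + 2)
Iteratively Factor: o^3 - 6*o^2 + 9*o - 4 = (o - 1)*(o^2 - 5*o + 4) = (o - 1)^2*(o - 4)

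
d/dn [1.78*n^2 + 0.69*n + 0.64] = 3.56*n + 0.69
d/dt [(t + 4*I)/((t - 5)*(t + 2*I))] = ((t - 5)*(t + 2*I) - (t - 5)*(t + 4*I) - (t + 2*I)*(t + 4*I))/((t - 5)^2*(t + 2*I)^2)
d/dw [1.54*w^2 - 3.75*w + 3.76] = 3.08*w - 3.75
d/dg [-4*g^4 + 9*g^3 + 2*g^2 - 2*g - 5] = -16*g^3 + 27*g^2 + 4*g - 2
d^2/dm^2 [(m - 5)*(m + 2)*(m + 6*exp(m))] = 6*m^2*exp(m) + 6*m*exp(m) + 6*m - 84*exp(m) - 6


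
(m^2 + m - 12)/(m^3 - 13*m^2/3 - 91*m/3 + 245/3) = 3*(m^2 + m - 12)/(3*m^3 - 13*m^2 - 91*m + 245)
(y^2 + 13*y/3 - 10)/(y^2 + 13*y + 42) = (y - 5/3)/(y + 7)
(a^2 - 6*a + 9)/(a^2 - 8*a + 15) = (a - 3)/(a - 5)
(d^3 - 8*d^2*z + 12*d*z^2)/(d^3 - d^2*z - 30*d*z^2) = (d - 2*z)/(d + 5*z)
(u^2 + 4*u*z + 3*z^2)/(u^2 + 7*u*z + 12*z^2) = (u + z)/(u + 4*z)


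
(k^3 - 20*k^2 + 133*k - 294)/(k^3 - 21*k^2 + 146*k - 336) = (k - 7)/(k - 8)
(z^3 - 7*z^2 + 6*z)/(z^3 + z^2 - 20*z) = (z^2 - 7*z + 6)/(z^2 + z - 20)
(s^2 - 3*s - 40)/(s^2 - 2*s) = (s^2 - 3*s - 40)/(s*(s - 2))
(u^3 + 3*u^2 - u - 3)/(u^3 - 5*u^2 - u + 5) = (u + 3)/(u - 5)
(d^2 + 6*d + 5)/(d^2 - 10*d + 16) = (d^2 + 6*d + 5)/(d^2 - 10*d + 16)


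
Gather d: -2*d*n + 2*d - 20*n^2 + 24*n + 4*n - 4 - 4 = d*(2 - 2*n) - 20*n^2 + 28*n - 8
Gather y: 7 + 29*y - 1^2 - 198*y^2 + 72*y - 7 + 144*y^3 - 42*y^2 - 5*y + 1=144*y^3 - 240*y^2 + 96*y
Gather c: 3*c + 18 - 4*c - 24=-c - 6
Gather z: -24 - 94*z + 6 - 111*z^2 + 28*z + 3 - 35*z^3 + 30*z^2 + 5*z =-35*z^3 - 81*z^2 - 61*z - 15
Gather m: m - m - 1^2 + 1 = 0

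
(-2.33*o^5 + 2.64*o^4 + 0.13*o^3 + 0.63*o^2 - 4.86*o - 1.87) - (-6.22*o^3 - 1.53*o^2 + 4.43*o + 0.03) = -2.33*o^5 + 2.64*o^4 + 6.35*o^3 + 2.16*o^2 - 9.29*o - 1.9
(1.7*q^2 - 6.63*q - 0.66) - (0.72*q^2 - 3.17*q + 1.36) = 0.98*q^2 - 3.46*q - 2.02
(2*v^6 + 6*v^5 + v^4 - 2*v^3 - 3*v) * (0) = 0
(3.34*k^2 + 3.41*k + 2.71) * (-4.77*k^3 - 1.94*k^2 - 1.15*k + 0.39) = -15.9318*k^5 - 22.7453*k^4 - 23.3831*k^3 - 7.8763*k^2 - 1.7866*k + 1.0569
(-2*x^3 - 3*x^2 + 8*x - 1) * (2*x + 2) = -4*x^4 - 10*x^3 + 10*x^2 + 14*x - 2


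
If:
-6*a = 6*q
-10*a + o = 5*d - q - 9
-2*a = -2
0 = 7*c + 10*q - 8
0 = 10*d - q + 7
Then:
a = 1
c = 18/7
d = -4/5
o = -2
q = -1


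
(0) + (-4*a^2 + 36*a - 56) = -4*a^2 + 36*a - 56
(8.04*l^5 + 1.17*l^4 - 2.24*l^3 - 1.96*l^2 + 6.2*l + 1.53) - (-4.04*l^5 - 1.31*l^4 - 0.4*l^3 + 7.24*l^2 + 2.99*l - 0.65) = 12.08*l^5 + 2.48*l^4 - 1.84*l^3 - 9.2*l^2 + 3.21*l + 2.18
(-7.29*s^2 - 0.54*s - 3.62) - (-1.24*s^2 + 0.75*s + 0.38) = -6.05*s^2 - 1.29*s - 4.0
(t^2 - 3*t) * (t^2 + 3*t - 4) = t^4 - 13*t^2 + 12*t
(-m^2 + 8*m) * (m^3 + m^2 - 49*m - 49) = -m^5 + 7*m^4 + 57*m^3 - 343*m^2 - 392*m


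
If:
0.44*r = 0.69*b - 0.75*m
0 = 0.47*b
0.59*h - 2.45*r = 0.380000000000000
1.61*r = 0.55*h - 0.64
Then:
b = 0.00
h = 2.40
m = -0.25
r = 0.42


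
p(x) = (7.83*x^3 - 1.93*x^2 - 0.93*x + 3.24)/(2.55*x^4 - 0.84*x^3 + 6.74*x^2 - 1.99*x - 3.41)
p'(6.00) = -0.07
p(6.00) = 0.48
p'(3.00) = -0.18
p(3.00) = 0.83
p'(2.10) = -0.27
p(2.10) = 1.02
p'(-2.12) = -0.08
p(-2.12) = -0.86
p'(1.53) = -0.66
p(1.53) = 1.25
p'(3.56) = -0.15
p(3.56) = 0.74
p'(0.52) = -4.29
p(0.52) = -1.31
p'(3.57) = -0.15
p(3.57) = 0.73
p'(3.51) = -0.15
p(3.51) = 0.74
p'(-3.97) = -0.11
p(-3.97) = -0.64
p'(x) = (23.49*x^2 - 3.86*x - 0.93)/(2.55*x^4 - 0.84*x^3 + 6.74*x^2 - 1.99*x - 3.41) + (-10.2*x^3 + 2.52*x^2 - 13.48*x + 1.99)*(7.83*x^3 - 1.93*x^2 - 0.93*x + 3.24)/(2.55*x^4 - 0.84*x^3 + 6.74*x^2 - 1.99*x - 3.41)^2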